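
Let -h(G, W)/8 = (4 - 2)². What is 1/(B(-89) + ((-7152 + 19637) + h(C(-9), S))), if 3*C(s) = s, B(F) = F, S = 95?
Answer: 1/12364 ≈ 8.0880e-5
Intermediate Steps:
C(s) = s/3
h(G, W) = -32 (h(G, W) = -8*(4 - 2)² = -8*2² = -8*4 = -32)
1/(B(-89) + ((-7152 + 19637) + h(C(-9), S))) = 1/(-89 + ((-7152 + 19637) - 32)) = 1/(-89 + (12485 - 32)) = 1/(-89 + 12453) = 1/12364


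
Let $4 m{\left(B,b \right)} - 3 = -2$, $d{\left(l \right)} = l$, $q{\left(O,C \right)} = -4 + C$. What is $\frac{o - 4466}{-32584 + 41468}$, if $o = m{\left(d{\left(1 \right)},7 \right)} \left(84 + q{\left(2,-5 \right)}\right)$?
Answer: $- \frac{17789}{35536} \approx -0.50059$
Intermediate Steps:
$m{\left(B,b \right)} = \frac{1}{4}$ ($m{\left(B,b \right)} = \frac{3}{4} + \frac{1}{4} \left(-2\right) = \frac{3}{4} - \frac{1}{2} = \frac{1}{4}$)
$o = \frac{75}{4}$ ($o = \frac{84 - 9}{4} = \frac{1}{4} \cdot 75 = \frac{75}{4} \approx 18.75$)
$\frac{o - 4466}{-32584 + 41468} = \frac{\frac{75}{4} - 4466}{-32584 + 41468} = - \frac{17789}{4 \cdot 8884} = \left(- \frac{17789}{4}\right) \frac{1}{8884} = - \frac{17789}{35536}$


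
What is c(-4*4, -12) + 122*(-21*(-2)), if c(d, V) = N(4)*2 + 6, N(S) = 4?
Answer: 5138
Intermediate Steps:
c(d, V) = 14 (c(d, V) = 4*2 + 6 = 8 + 6 = 14)
c(-4*4, -12) + 122*(-21*(-2)) = 14 + 122*(-21*(-2)) = 14 + 122*42 = 14 + 5124 = 5138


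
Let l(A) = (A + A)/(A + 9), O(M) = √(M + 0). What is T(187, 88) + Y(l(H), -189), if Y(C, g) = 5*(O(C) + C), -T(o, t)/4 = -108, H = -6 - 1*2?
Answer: 352 + 20*I ≈ 352.0 + 20.0*I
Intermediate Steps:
O(M) = √M
H = -8 (H = -6 - 2 = -8)
l(A) = 2*A/(9 + A) (l(A) = (2*A)/(9 + A) = 2*A/(9 + A))
T(o, t) = 432 (T(o, t) = -4*(-108) = 432)
Y(C, g) = 5*C + 5*√C (Y(C, g) = 5*(√C + C) = 5*(C + √C) = 5*C + 5*√C)
T(187, 88) + Y(l(H), -189) = 432 + (5*(2*(-8)/(9 - 8)) + 5*√(2*(-8)/(9 - 8))) = 432 + (5*(2*(-8)/1) + 5*√(2*(-8)/1)) = 432 + (5*(2*(-8)*1) + 5*√(2*(-8)*1)) = 432 + (5*(-16) + 5*√(-16)) = 432 + (-80 + 5*(4*I)) = 432 + (-80 + 20*I) = 352 + 20*I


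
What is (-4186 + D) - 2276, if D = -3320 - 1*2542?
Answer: -12324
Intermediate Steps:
D = -5862 (D = -3320 - 2542 = -5862)
(-4186 + D) - 2276 = (-4186 - 5862) - 2276 = -10048 - 2276 = -12324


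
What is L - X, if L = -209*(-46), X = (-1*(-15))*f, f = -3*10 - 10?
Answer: 10214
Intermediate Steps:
f = -40 (f = -30 - 10 = -40)
X = -600 (X = -1*(-15)*(-40) = 15*(-40) = -600)
L = 9614
L - X = 9614 - 1*(-600) = 9614 + 600 = 10214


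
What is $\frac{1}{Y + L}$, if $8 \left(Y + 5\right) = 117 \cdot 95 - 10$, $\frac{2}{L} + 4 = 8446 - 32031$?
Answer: $\frac{188712}{261012269} \approx 0.000723$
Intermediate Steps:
$L = - \frac{2}{23589}$ ($L = \frac{2}{-4 + \left(8446 - 32031\right)} = \frac{2}{-4 - 23585} = \frac{2}{-23589} = 2 \left(- \frac{1}{23589}\right) = - \frac{2}{23589} \approx -8.4785 \cdot 10^{-5}$)
$Y = \frac{11065}{8}$ ($Y = -5 + \frac{117 \cdot 95 - 10}{8} = -5 + \frac{11115 - 10}{8} = -5 + \frac{1}{8} \cdot 11105 = -5 + \frac{11105}{8} = \frac{11065}{8} \approx 1383.1$)
$\frac{1}{Y + L} = \frac{1}{\frac{11065}{8} - \frac{2}{23589}} = \frac{1}{\frac{261012269}{188712}} = \frac{188712}{261012269}$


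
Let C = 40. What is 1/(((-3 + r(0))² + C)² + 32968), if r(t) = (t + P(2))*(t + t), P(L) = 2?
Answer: 1/35369 ≈ 2.8273e-5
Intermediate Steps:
r(t) = 2*t*(2 + t) (r(t) = (t + 2)*(t + t) = (2 + t)*(2*t) = 2*t*(2 + t))
1/(((-3 + r(0))² + C)² + 32968) = 1/(((-3 + 2*0*(2 + 0))² + 40)² + 32968) = 1/(((-3 + 2*0*2)² + 40)² + 32968) = 1/(((-3 + 0)² + 40)² + 32968) = 1/(((-3)² + 40)² + 32968) = 1/((9 + 40)² + 32968) = 1/(49² + 32968) = 1/(2401 + 32968) = 1/35369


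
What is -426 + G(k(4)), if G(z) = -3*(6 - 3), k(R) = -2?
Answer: -435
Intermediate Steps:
G(z) = -9 (G(z) = -3*3 = -9)
-426 + G(k(4)) = -426 - 9 = -435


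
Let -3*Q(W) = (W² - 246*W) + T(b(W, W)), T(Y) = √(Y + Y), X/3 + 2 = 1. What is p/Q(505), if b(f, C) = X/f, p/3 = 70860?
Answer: -42123667666500/8639202672631 + 637740*I*√3030/8639202672631 ≈ -4.8759 + 4.0634e-6*I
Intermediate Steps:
p = 212580 (p = 3*70860 = 212580)
X = -3 (X = -6 + 3*1 = -6 + 3 = -3)
b(f, C) = -3/f
T(Y) = √2*√Y (T(Y) = √(2*Y) = √2*√Y)
Q(W) = 82*W - W²/3 - √6*√(-1/W)/3 (Q(W) = -((W² - 246*W) + √2*√(-3/W))/3 = -((W² - 246*W) + √2*(√3*√(-1/W)))/3 = -((W² - 246*W) + √6*√(-1/W))/3 = -(W² - 246*W + √6*√(-1/W))/3 = 82*W - W²/3 - √6*√(-1/W)/3)
p/Q(505) = 212580/(82*505 - ⅓*505² - √6*√(-1/505)/3) = 212580/(41410 - ⅓*255025 - √6*√(-1*1/505)/3) = 212580/(41410 - 255025/3 - √6*√(-1/505)/3) = 212580/(41410 - 255025/3 - √6*I*√505/505/3) = 212580/(41410 - 255025/3 - I*√3030/1515) = 212580/(-130795/3 - I*√3030/1515)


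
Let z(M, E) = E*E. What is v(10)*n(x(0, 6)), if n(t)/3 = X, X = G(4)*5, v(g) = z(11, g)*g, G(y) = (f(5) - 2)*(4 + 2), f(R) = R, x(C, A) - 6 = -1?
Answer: 270000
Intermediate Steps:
z(M, E) = E**2
x(C, A) = 5 (x(C, A) = 6 - 1 = 5)
G(y) = 18 (G(y) = (5 - 2)*(4 + 2) = 3*6 = 18)
v(g) = g**3 (v(g) = g**2*g = g**3)
X = 90 (X = 18*5 = 90)
n(t) = 270 (n(t) = 3*90 = 270)
v(10)*n(x(0, 6)) = 10**3*270 = 1000*270 = 270000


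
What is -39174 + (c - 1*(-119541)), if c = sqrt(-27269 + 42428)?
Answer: 80367 + sqrt(15159) ≈ 80490.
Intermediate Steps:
c = sqrt(15159) ≈ 123.12
-39174 + (c - 1*(-119541)) = -39174 + (sqrt(15159) - 1*(-119541)) = -39174 + (sqrt(15159) + 119541) = -39174 + (119541 + sqrt(15159)) = 80367 + sqrt(15159)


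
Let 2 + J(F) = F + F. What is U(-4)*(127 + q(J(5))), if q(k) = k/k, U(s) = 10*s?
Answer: -5120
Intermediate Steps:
J(F) = -2 + 2*F (J(F) = -2 + (F + F) = -2 + 2*F)
q(k) = 1
U(-4)*(127 + q(J(5))) = (10*(-4))*(127 + 1) = -40*128 = -5120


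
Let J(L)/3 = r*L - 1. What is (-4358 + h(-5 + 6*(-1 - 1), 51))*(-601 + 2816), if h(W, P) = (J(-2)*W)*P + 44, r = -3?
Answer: -38361585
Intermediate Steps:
J(L) = -3 - 9*L (J(L) = 3*(-3*L - 1) = 3*(-1 - 3*L) = -3 - 9*L)
h(W, P) = 44 + 15*P*W (h(W, P) = ((-3 - 9*(-2))*W)*P + 44 = ((-3 + 18)*W)*P + 44 = (15*W)*P + 44 = 15*P*W + 44 = 44 + 15*P*W)
(-4358 + h(-5 + 6*(-1 - 1), 51))*(-601 + 2816) = (-4358 + (44 + 15*51*(-5 + 6*(-1 - 1))))*(-601 + 2816) = (-4358 + (44 + 15*51*(-5 + 6*(-2))))*2215 = (-4358 + (44 + 15*51*(-5 - 12)))*2215 = (-4358 + (44 + 15*51*(-17)))*2215 = (-4358 + (44 - 13005))*2215 = (-4358 - 12961)*2215 = -17319*2215 = -38361585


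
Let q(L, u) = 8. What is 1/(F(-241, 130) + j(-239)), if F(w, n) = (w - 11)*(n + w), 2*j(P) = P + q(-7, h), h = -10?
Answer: 2/55713 ≈ 3.5898e-5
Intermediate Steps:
j(P) = 4 + P/2 (j(P) = (P + 8)/2 = (8 + P)/2 = 4 + P/2)
F(w, n) = (-11 + w)*(n + w)
1/(F(-241, 130) + j(-239)) = 1/(((-241)² - 11*130 - 11*(-241) + 130*(-241)) + (4 + (½)*(-239))) = 1/((58081 - 1430 + 2651 - 31330) + (4 - 239/2)) = 1/(27972 - 231/2) = 1/(55713/2) = 2/55713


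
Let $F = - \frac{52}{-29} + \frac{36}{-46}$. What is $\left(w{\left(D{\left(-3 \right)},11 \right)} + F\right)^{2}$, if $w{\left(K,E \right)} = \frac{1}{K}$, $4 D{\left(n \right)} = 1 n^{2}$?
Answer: $\frac{76282756}{36036009} \approx 2.1168$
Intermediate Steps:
$D{\left(n \right)} = \frac{n^{2}}{4}$ ($D{\left(n \right)} = \frac{1 n^{2}}{4} = \frac{n^{2}}{4}$)
$F = \frac{674}{667}$ ($F = \left(-52\right) \left(- \frac{1}{29}\right) + 36 \left(- \frac{1}{46}\right) = \frac{52}{29} - \frac{18}{23} = \frac{674}{667} \approx 1.0105$)
$\left(w{\left(D{\left(-3 \right)},11 \right)} + F\right)^{2} = \left(\frac{1}{\frac{1}{4} \left(-3\right)^{2}} + \frac{674}{667}\right)^{2} = \left(\frac{1}{\frac{1}{4} \cdot 9} + \frac{674}{667}\right)^{2} = \left(\frac{1}{\frac{9}{4}} + \frac{674}{667}\right)^{2} = \left(\frac{4}{9} + \frac{674}{667}\right)^{2} = \left(\frac{8734}{6003}\right)^{2} = \frac{76282756}{36036009}$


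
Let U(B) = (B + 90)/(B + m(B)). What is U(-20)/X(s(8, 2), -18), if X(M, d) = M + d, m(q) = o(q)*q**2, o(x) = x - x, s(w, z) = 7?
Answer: 7/22 ≈ 0.31818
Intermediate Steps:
o(x) = 0
m(q) = 0 (m(q) = 0*q**2 = 0)
U(B) = (90 + B)/B (U(B) = (B + 90)/(B + 0) = (90 + B)/B)
U(-20)/X(s(8, 2), -18) = ((90 - 20)/(-20))/(7 - 18) = -1/20*70/(-11) = -7/2*(-1/11) = 7/22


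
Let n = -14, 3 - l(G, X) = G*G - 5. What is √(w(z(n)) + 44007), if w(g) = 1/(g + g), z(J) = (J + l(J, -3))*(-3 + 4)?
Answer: √1795661527/202 ≈ 209.78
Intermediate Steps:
l(G, X) = 8 - G² (l(G, X) = 3 - (G*G - 5) = 3 - (G² - 5) = 3 - (-5 + G²) = 3 + (5 - G²) = 8 - G²)
z(J) = 8 + J - J² (z(J) = (J + (8 - J²))*(-3 + 4) = (8 + J - J²)*1 = 8 + J - J²)
w(g) = 1/(2*g)
√(w(z(n)) + 44007) = √(1/(2*(8 - 14 - 1*(-14)²)) + 44007) = √(1/(2*(8 - 14 - 1*196)) + 44007) = √(1/(2*(8 - 14 - 196)) + 44007) = √((½)/(-202) + 44007) = √((½)*(-1/202) + 44007) = √(-1/404 + 44007) = √(17778827/404) = √1795661527/202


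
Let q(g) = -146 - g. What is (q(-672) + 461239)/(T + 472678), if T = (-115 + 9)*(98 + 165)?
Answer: 92353/88960 ≈ 1.0381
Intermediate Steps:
T = -27878 (T = -106*263 = -27878)
(q(-672) + 461239)/(T + 472678) = ((-146 - 1*(-672)) + 461239)/(-27878 + 472678) = ((-146 + 672) + 461239)/444800 = (526 + 461239)*(1/444800) = 461765*(1/444800) = 92353/88960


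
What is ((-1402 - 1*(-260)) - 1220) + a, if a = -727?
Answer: -3089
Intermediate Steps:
((-1402 - 1*(-260)) - 1220) + a = ((-1402 - 1*(-260)) - 1220) - 727 = ((-1402 + 260) - 1220) - 727 = (-1142 - 1220) - 727 = -2362 - 727 = -3089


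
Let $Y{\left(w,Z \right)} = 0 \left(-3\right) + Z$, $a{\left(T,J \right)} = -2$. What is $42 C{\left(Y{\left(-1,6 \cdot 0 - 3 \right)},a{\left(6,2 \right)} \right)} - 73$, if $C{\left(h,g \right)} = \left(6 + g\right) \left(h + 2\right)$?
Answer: $-241$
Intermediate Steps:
$Y{\left(w,Z \right)} = Z$ ($Y{\left(w,Z \right)} = 0 + Z = Z$)
$C{\left(h,g \right)} = \left(2 + h\right) \left(6 + g\right)$ ($C{\left(h,g \right)} = \left(6 + g\right) \left(2 + h\right) = \left(2 + h\right) \left(6 + g\right)$)
$42 C{\left(Y{\left(-1,6 \cdot 0 - 3 \right)},a{\left(6,2 \right)} \right)} - 73 = 42 \left(12 + 2 \left(-2\right) + 6 \left(6 \cdot 0 - 3\right) - 2 \left(6 \cdot 0 - 3\right)\right) - 73 = 42 \left(12 - 4 + 6 \left(0 - 3\right) - 2 \left(0 - 3\right)\right) - 73 = 42 \left(12 - 4 + 6 \left(-3\right) - -6\right) - 73 = 42 \left(12 - 4 - 18 + 6\right) - 73 = 42 \left(-4\right) - 73 = -168 - 73 = -241$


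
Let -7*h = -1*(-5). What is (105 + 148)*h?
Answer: -1265/7 ≈ -180.71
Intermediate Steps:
h = -5/7 (h = -(-1)*(-5)/7 = -⅐*5 = -5/7 ≈ -0.71429)
(105 + 148)*h = (105 + 148)*(-5/7) = 253*(-5/7) = -1265/7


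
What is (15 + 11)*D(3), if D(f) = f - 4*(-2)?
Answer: 286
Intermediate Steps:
D(f) = 8 + f (D(f) = f + 8 = 8 + f)
(15 + 11)*D(3) = (15 + 11)*(8 + 3) = 26*11 = 286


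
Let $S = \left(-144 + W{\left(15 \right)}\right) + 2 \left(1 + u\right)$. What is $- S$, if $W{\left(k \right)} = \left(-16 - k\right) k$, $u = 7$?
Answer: $593$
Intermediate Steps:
$W{\left(k \right)} = k \left(-16 - k\right)$
$S = -593$ ($S = \left(-144 - 15 \left(16 + 15\right)\right) + 2 \left(1 + 7\right) = \left(-144 - 15 \cdot 31\right) + 2 \cdot 8 = \left(-144 - 465\right) + 16 = -609 + 16 = -593$)
$- S = \left(-1\right) \left(-593\right) = 593$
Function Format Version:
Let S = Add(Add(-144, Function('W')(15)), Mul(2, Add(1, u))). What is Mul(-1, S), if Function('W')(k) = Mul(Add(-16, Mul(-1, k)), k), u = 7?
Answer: 593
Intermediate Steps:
Function('W')(k) = Mul(k, Add(-16, Mul(-1, k)))
S = -593 (S = Add(Add(-144, Mul(-1, 15, Add(16, 15))), Mul(2, Add(1, 7))) = Add(Add(-144, Mul(-1, 15, 31)), Mul(2, 8)) = Add(Add(-144, -465), 16) = Add(-609, 16) = -593)
Mul(-1, S) = Mul(-1, -593) = 593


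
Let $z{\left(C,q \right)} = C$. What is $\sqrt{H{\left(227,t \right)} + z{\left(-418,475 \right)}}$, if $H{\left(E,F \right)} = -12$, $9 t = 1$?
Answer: $i \sqrt{430} \approx 20.736 i$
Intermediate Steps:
$t = \frac{1}{9}$ ($t = \frac{1}{9} \cdot 1 = \frac{1}{9} \approx 0.11111$)
$\sqrt{H{\left(227,t \right)} + z{\left(-418,475 \right)}} = \sqrt{-12 - 418} = \sqrt{-430} = i \sqrt{430}$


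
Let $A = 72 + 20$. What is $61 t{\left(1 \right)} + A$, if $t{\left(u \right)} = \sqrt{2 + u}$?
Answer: $92 + 61 \sqrt{3} \approx 197.66$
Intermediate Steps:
$A = 92$
$61 t{\left(1 \right)} + A = 61 \sqrt{2 + 1} + 92 = 61 \sqrt{3} + 92 = 92 + 61 \sqrt{3}$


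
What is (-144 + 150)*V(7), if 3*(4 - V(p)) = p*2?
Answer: -4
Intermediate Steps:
V(p) = 4 - 2*p/3 (V(p) = 4 - p*2/3 = 4 - 2*p/3)
(-144 + 150)*V(7) = (-144 + 150)*(4 - ⅔*7) = 6*(4 - 14/3) = 6*(-⅔) = -4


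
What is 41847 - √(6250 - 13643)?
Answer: 41847 - I*√7393 ≈ 41847.0 - 85.983*I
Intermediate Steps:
41847 - √(6250 - 13643) = 41847 - √(-7393) = 41847 - I*√7393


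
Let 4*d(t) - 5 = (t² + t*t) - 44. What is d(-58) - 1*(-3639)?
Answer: 21245/4 ≈ 5311.3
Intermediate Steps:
d(t) = -39/4 + t²/2 (d(t) = 5/4 + ((t² + t*t) - 44)/4 = 5/4 + ((t² + t²) - 44)/4 = 5/4 + (2*t² - 44)/4 = 5/4 + (-44 + 2*t²)/4 = 5/4 + (-11 + t²/2) = -39/4 + t²/2)
d(-58) - 1*(-3639) = (-39/4 + (½)*(-58)²) - 1*(-3639) = (-39/4 + (½)*3364) + 3639 = (-39/4 + 1682) + 3639 = 6689/4 + 3639 = 21245/4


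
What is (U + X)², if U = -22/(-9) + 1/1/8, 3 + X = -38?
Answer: 75625/81 ≈ 933.64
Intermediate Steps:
X = -41 (X = -3 - 38 = -41)
U = 94/9 (U = -22*(-⅑) + 1/(⅛) = 22/9 + 1*8 = 22/9 + 8 = 94/9 ≈ 10.444)
(U + X)² = (94/9 - 41)² = (-275/9)² = 75625/81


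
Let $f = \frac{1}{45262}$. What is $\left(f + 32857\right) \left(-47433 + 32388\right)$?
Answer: $- \frac{22374525834075}{45262} \approx -4.9433 \cdot 10^{8}$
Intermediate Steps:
$f = \frac{1}{45262} \approx 2.2094 \cdot 10^{-5}$
$\left(f + 32857\right) \left(-47433 + 32388\right) = \left(\frac{1}{45262} + 32857\right) \left(-47433 + 32388\right) = \frac{1487173535}{45262} \left(-15045\right) = - \frac{22374525834075}{45262}$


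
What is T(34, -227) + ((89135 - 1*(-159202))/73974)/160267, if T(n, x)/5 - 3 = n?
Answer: 731094864689/3951863686 ≈ 185.00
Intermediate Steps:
T(n, x) = 15 + 5*n
T(34, -227) + ((89135 - 1*(-159202))/73974)/160267 = (15 + 5*34) + ((89135 - 1*(-159202))/73974)/160267 = (15 + 170) + ((89135 + 159202)*(1/73974))*(1/160267) = 185 + (248337*(1/73974))*(1/160267) = 185 + (82779/24658)*(1/160267) = 185 + 82779/3951863686 = 731094864689/3951863686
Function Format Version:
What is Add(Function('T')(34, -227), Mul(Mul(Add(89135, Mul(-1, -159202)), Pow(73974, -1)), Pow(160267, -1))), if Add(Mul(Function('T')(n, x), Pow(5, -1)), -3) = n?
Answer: Rational(731094864689, 3951863686) ≈ 185.00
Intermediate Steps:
Function('T')(n, x) = Add(15, Mul(5, n))
Add(Function('T')(34, -227), Mul(Mul(Add(89135, Mul(-1, -159202)), Pow(73974, -1)), Pow(160267, -1))) = Add(Add(15, Mul(5, 34)), Mul(Mul(Add(89135, Mul(-1, -159202)), Pow(73974, -1)), Pow(160267, -1))) = Add(Add(15, 170), Mul(Mul(Add(89135, 159202), Rational(1, 73974)), Rational(1, 160267))) = Add(185, Mul(Mul(248337, Rational(1, 73974)), Rational(1, 160267))) = Add(185, Mul(Rational(82779, 24658), Rational(1, 160267))) = Add(185, Rational(82779, 3951863686)) = Rational(731094864689, 3951863686)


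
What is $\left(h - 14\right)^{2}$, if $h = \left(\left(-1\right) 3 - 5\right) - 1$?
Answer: $529$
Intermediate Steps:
$h = -9$ ($h = \left(-3 - 5\right) - 1 = -8 - 1 = -9$)
$\left(h - 14\right)^{2} = \left(-9 - 14\right)^{2} = \left(-23\right)^{2} = 529$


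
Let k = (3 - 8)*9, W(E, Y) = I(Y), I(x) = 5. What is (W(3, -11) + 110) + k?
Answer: 70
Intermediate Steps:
W(E, Y) = 5
k = -45 (k = -5*9 = -45)
(W(3, -11) + 110) + k = (5 + 110) - 45 = 115 - 45 = 70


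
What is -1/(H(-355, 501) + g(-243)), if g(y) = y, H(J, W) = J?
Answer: 1/598 ≈ 0.0016722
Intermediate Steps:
-1/(H(-355, 501) + g(-243)) = -1/(-355 - 243) = -1/(-598) = -1*(-1/598) = 1/598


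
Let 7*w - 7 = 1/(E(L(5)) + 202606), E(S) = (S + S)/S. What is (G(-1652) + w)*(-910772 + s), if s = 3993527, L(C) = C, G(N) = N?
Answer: -2406132053968175/472752 ≈ -5.0896e+9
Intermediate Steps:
E(S) = 2 (E(S) = (2*S)/S = 2)
w = 1418257/1418256 (w = 1 + 1/(7*(2 + 202606)) = 1 + (1/7)/202608 = 1 + (1/7)*(1/202608) = 1 + 1/1418256 = 1418257/1418256 ≈ 1.0000)
(G(-1652) + w)*(-910772 + s) = (-1652 + 1418257/1418256)*(-910772 + 3993527) = -2341540655/1418256*3082755 = -2406132053968175/472752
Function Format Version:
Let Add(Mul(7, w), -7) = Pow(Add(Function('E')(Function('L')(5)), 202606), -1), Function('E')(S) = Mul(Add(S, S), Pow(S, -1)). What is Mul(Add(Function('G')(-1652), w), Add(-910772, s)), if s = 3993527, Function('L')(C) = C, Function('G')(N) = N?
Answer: Rational(-2406132053968175, 472752) ≈ -5.0896e+9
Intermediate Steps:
Function('E')(S) = 2 (Function('E')(S) = Mul(Mul(2, S), Pow(S, -1)) = 2)
w = Rational(1418257, 1418256) (w = Add(1, Mul(Rational(1, 7), Pow(Add(2, 202606), -1))) = Add(1, Mul(Rational(1, 7), Pow(202608, -1))) = Add(1, Mul(Rational(1, 7), Rational(1, 202608))) = Add(1, Rational(1, 1418256)) = Rational(1418257, 1418256) ≈ 1.0000)
Mul(Add(Function('G')(-1652), w), Add(-910772, s)) = Mul(Add(-1652, Rational(1418257, 1418256)), Add(-910772, 3993527)) = Mul(Rational(-2341540655, 1418256), 3082755) = Rational(-2406132053968175, 472752)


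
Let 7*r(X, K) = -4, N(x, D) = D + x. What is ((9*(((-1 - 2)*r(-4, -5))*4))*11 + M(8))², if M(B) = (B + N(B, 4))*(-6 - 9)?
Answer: 7033104/49 ≈ 1.4353e+5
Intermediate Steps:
r(X, K) = -4/7 (r(X, K) = (⅐)*(-4) = -4/7)
M(B) = -60 - 30*B (M(B) = (B + (4 + B))*(-6 - 9) = (4 + 2*B)*(-15) = -60 - 30*B)
((9*(((-1 - 2)*r(-4, -5))*4))*11 + M(8))² = ((9*(((-1 - 2)*(-4/7))*4))*11 + (-60 - 30*8))² = ((9*(-3*(-4/7)*4))*11 + (-60 - 240))² = ((9*((12/7)*4))*11 - 300)² = ((9*(48/7))*11 - 300)² = ((432/7)*11 - 300)² = (4752/7 - 300)² = (2652/7)² = 7033104/49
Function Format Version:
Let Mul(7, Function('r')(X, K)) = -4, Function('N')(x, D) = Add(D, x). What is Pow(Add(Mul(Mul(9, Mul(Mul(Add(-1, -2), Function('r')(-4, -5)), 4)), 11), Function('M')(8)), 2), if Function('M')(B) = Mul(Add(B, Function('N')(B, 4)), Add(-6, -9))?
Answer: Rational(7033104, 49) ≈ 1.4353e+5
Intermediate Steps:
Function('r')(X, K) = Rational(-4, 7) (Function('r')(X, K) = Mul(Rational(1, 7), -4) = Rational(-4, 7))
Function('M')(B) = Add(-60, Mul(-30, B)) (Function('M')(B) = Mul(Add(B, Add(4, B)), Add(-6, -9)) = Mul(Add(4, Mul(2, B)), -15) = Add(-60, Mul(-30, B)))
Pow(Add(Mul(Mul(9, Mul(Mul(Add(-1, -2), Function('r')(-4, -5)), 4)), 11), Function('M')(8)), 2) = Pow(Add(Mul(Mul(9, Mul(Mul(Add(-1, -2), Rational(-4, 7)), 4)), 11), Add(-60, Mul(-30, 8))), 2) = Pow(Add(Mul(Mul(9, Mul(Mul(-3, Rational(-4, 7)), 4)), 11), Add(-60, -240)), 2) = Pow(Add(Mul(Mul(9, Mul(Rational(12, 7), 4)), 11), -300), 2) = Pow(Add(Mul(Mul(9, Rational(48, 7)), 11), -300), 2) = Pow(Add(Mul(Rational(432, 7), 11), -300), 2) = Pow(Add(Rational(4752, 7), -300), 2) = Pow(Rational(2652, 7), 2) = Rational(7033104, 49)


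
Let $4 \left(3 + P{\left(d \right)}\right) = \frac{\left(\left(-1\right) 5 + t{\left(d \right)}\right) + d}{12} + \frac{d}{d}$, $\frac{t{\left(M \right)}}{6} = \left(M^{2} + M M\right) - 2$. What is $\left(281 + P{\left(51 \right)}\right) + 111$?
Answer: $\frac{24965}{24} \approx 1040.2$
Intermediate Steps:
$t{\left(M \right)} = -12 + 12 M^{2}$ ($t{\left(M \right)} = 6 \left(\left(M^{2} + M M\right) - 2\right) = 6 \left(\left(M^{2} + M^{2}\right) - 2\right) = 6 \left(2 M^{2} - 2\right) = 6 \left(-2 + 2 M^{2}\right) = -12 + 12 M^{2}$)
$P{\left(d \right)} = - \frac{149}{48} + \frac{d^{2}}{4} + \frac{d}{48}$ ($P{\left(d \right)} = -3 + \frac{\frac{\left(\left(-1\right) 5 + \left(-12 + 12 d^{2}\right)\right) + d}{12} + \frac{d}{d}}{4} = -3 + \frac{\left(\left(-5 + \left(-12 + 12 d^{2}\right)\right) + d\right) \frac{1}{12} + 1}{4} = -3 + \frac{\left(\left(-17 + 12 d^{2}\right) + d\right) \frac{1}{12} + 1}{4} = -3 + \frac{\left(-17 + d + 12 d^{2}\right) \frac{1}{12} + 1}{4} = -3 + \frac{\left(- \frac{17}{12} + d^{2} + \frac{d}{12}\right) + 1}{4} = -3 + \frac{- \frac{5}{12} + d^{2} + \frac{d}{12}}{4} = -3 + \left(- \frac{5}{48} + \frac{d^{2}}{4} + \frac{d}{48}\right) = - \frac{149}{48} + \frac{d^{2}}{4} + \frac{d}{48}$)
$\left(281 + P{\left(51 \right)}\right) + 111 = \left(281 + \left(- \frac{149}{48} + \frac{51^{2}}{4} + \frac{1}{48} \cdot 51\right)\right) + 111 = \left(281 + \left(- \frac{149}{48} + \frac{1}{4} \cdot 2601 + \frac{17}{16}\right)\right) + 111 = \left(281 + \left(- \frac{149}{48} + \frac{2601}{4} + \frac{17}{16}\right)\right) + 111 = \left(281 + \frac{15557}{24}\right) + 111 = \frac{22301}{24} + 111 = \frac{24965}{24}$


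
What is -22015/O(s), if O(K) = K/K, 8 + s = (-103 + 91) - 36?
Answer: -22015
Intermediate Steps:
s = -56 (s = -8 + ((-103 + 91) - 36) = -8 + (-12 - 36) = -8 - 48 = -56)
O(K) = 1
-22015/O(s) = -22015/1 = -22015*1 = -22015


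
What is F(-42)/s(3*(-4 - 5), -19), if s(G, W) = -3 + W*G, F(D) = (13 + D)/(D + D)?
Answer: 29/42840 ≈ 0.00067694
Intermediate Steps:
F(D) = (13 + D)/(2*D) (F(D) = (13 + D)/((2*D)) = (13 + D)*(1/(2*D)) = (13 + D)/(2*D))
s(G, W) = -3 + G*W
F(-42)/s(3*(-4 - 5), -19) = ((½)*(13 - 42)/(-42))/(-3 + (3*(-4 - 5))*(-19)) = ((½)*(-1/42)*(-29))/(-3 + (3*(-9))*(-19)) = 29/(84*(-3 - 27*(-19))) = 29/(84*(-3 + 513)) = (29/84)/510 = (29/84)*(1/510) = 29/42840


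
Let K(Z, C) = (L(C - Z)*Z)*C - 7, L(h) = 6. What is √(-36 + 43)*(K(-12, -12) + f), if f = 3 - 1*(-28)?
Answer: 888*√7 ≈ 2349.4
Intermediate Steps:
f = 31 (f = 3 + 28 = 31)
K(Z, C) = -7 + 6*C*Z (K(Z, C) = (6*Z)*C - 7 = 6*C*Z - 7 = -7 + 6*C*Z)
√(-36 + 43)*(K(-12, -12) + f) = √(-36 + 43)*((-7 + 6*(-12)*(-12)) + 31) = √7*((-7 + 864) + 31) = √7*(857 + 31) = √7*888 = 888*√7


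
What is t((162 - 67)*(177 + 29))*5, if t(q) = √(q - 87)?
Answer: 5*√19483 ≈ 697.91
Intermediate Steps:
t(q) = √(-87 + q)
t((162 - 67)*(177 + 29))*5 = √(-87 + (162 - 67)*(177 + 29))*5 = √(-87 + 95*206)*5 = √(-87 + 19570)*5 = √19483*5 = 5*√19483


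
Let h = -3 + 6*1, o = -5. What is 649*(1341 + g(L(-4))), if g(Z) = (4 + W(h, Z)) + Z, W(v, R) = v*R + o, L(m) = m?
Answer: 859276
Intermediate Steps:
h = 3 (h = -3 + 6 = 3)
W(v, R) = -5 + R*v (W(v, R) = v*R - 5 = R*v - 5 = -5 + R*v)
g(Z) = -1 + 4*Z (g(Z) = (4 + (-5 + Z*3)) + Z = (4 + (-5 + 3*Z)) + Z = (-1 + 3*Z) + Z = -1 + 4*Z)
649*(1341 + g(L(-4))) = 649*(1341 + (-1 + 4*(-4))) = 649*(1341 + (-1 - 16)) = 649*(1341 - 17) = 649*1324 = 859276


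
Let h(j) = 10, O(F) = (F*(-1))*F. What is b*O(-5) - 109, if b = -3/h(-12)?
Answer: -203/2 ≈ -101.50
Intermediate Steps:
O(F) = -F**2 (O(F) = (-F)*F = -F**2)
b = -3/10 ≈ -0.30000
b*O(-5) - 109 = -(-3)*(-5)**2/10 - 109 = -(-3)*25/10 - 109 = -3/10*(-25) - 109 = 15/2 - 109 = -203/2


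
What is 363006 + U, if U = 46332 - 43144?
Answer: 366194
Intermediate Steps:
U = 3188
363006 + U = 363006 + 3188 = 366194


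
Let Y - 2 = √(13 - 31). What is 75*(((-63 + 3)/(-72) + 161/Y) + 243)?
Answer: 426475/22 - 36225*I*√2/22 ≈ 19385.0 - 2328.6*I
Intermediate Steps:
Y = 2 + 3*I*√2 (Y = 2 + √(13 - 31) = 2 + √(-18) = 2 + 3*I*√2 ≈ 2.0 + 4.2426*I)
75*(((-63 + 3)/(-72) + 161/Y) + 243) = 75*(((-63 + 3)/(-72) + 161/(2 + 3*I*√2)) + 243) = 75*((-60*(-1/72) + 161/(2 + 3*I*√2)) + 243) = 75*((⅚ + 161/(2 + 3*I*√2)) + 243) = 75*(1463/6 + 161/(2 + 3*I*√2)) = 36575/2 + 12075/(2 + 3*I*√2)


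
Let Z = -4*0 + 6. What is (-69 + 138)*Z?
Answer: 414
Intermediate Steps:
Z = 6 (Z = 0 + 6 = 6)
(-69 + 138)*Z = (-69 + 138)*6 = 69*6 = 414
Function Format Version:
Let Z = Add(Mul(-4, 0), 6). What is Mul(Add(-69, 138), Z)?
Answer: 414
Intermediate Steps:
Z = 6 (Z = Add(0, 6) = 6)
Mul(Add(-69, 138), Z) = Mul(Add(-69, 138), 6) = Mul(69, 6) = 414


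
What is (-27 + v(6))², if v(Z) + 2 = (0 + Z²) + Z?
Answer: 169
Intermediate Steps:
v(Z) = -2 + Z + Z² (v(Z) = -2 + ((0 + Z²) + Z) = -2 + (Z² + Z) = -2 + (Z + Z²) = -2 + Z + Z²)
(-27 + v(6))² = (-27 + (-2 + 6 + 6²))² = (-27 + (-2 + 6 + 36))² = (-27 + 40)² = 13² = 169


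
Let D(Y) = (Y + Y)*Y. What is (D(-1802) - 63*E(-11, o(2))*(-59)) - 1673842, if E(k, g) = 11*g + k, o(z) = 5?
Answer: 4984114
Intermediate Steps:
E(k, g) = k + 11*g
D(Y) = 2*Y**2 (D(Y) = (2*Y)*Y = 2*Y**2)
(D(-1802) - 63*E(-11, o(2))*(-59)) - 1673842 = (2*(-1802)**2 - 63*(-11 + 11*5)*(-59)) - 1673842 = (2*3247204 - 63*(-11 + 55)*(-59)) - 1673842 = (6494408 - 63*44*(-59)) - 1673842 = (6494408 - 2772*(-59)) - 1673842 = (6494408 + 163548) - 1673842 = 6657956 - 1673842 = 4984114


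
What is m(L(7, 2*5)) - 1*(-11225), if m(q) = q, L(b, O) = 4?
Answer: 11229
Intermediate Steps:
m(L(7, 2*5)) - 1*(-11225) = 4 - 1*(-11225) = 4 + 11225 = 11229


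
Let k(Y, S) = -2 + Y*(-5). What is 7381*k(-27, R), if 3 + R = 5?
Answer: 981673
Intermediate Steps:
R = 2 (R = -3 + 5 = 2)
k(Y, S) = -2 - 5*Y
7381*k(-27, R) = 7381*(-2 - 5*(-27)) = 7381*(-2 + 135) = 7381*133 = 981673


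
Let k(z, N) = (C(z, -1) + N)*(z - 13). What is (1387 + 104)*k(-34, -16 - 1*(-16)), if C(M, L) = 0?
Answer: 0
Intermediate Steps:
k(z, N) = N*(-13 + z) (k(z, N) = (0 + N)*(z - 13) = N*(-13 + z))
(1387 + 104)*k(-34, -16 - 1*(-16)) = (1387 + 104)*((-16 - 1*(-16))*(-13 - 34)) = 1491*((-16 + 16)*(-47)) = 1491*(0*(-47)) = 1491*0 = 0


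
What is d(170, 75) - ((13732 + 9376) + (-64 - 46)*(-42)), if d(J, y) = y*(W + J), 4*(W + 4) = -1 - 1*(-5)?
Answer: -15203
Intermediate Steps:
W = -3 (W = -4 + (-1 - 1*(-5))/4 = -4 + (-1 + 5)/4 = -4 + (1/4)*4 = -4 + 1 = -3)
d(J, y) = y*(-3 + J)
d(170, 75) - ((13732 + 9376) + (-64 - 46)*(-42)) = 75*(-3 + 170) - ((13732 + 9376) + (-64 - 46)*(-42)) = 75*167 - (23108 - 110*(-42)) = 12525 - (23108 + 4620) = 12525 - 1*27728 = 12525 - 27728 = -15203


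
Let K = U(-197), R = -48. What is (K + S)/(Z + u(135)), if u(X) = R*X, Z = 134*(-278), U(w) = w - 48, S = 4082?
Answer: -3837/43732 ≈ -0.087739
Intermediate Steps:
U(w) = -48 + w
Z = -37252
K = -245 (K = -48 - 197 = -245)
u(X) = -48*X
(K + S)/(Z + u(135)) = (-245 + 4082)/(-37252 - 48*135) = 3837/(-37252 - 6480) = 3837/(-43732) = 3837*(-1/43732) = -3837/43732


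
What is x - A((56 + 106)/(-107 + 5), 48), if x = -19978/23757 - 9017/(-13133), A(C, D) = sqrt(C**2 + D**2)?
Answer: -48154205/312000681 - 3*sqrt(74065)/17 ≈ -48.181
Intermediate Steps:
x = -48154205/312000681 (x = -19978*1/23757 - 9017*(-1/13133) = -19978/23757 + 9017/13133 = -48154205/312000681 ≈ -0.15434)
x - A((56 + 106)/(-107 + 5), 48) = -48154205/312000681 - sqrt(((56 + 106)/(-107 + 5))**2 + 48**2) = -48154205/312000681 - sqrt((162/(-102))**2 + 2304) = -48154205/312000681 - sqrt((162*(-1/102))**2 + 2304) = -48154205/312000681 - sqrt((-27/17)**2 + 2304) = -48154205/312000681 - sqrt(729/289 + 2304) = -48154205/312000681 - sqrt(666585/289) = -48154205/312000681 - 3*sqrt(74065)/17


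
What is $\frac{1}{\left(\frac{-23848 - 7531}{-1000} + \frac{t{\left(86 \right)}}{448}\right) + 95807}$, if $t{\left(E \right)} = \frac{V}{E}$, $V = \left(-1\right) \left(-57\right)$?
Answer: $\frac{4816000}{461557640389} \approx 1.0434 \cdot 10^{-5}$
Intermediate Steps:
$V = 57$
$t{\left(E \right)} = \frac{57}{E}$
$\frac{1}{\left(\frac{-23848 - 7531}{-1000} + \frac{t{\left(86 \right)}}{448}\right) + 95807} = \frac{1}{\left(\frac{-23848 - 7531}{-1000} + \frac{57 \cdot \frac{1}{86}}{448}\right) + 95807} = \frac{1}{\left(\left(-31379\right) \left(- \frac{1}{1000}\right) + 57 \cdot \frac{1}{86} \cdot \frac{1}{448}\right) + 95807} = \frac{1}{\left(\frac{31379}{1000} + \frac{57}{86} \cdot \frac{1}{448}\right) + 95807} = \frac{1}{\left(\frac{31379}{1000} + \frac{57}{38528}\right) + 95807} = \frac{1}{\frac{151128389}{4816000} + 95807} = \frac{1}{\frac{461557640389}{4816000}} = \frac{4816000}{461557640389}$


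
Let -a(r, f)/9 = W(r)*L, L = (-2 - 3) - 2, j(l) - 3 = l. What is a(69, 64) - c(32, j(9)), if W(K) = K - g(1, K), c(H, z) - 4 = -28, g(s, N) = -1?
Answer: 4434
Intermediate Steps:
j(l) = 3 + l
c(H, z) = -24 (c(H, z) = 4 - 28 = -24)
L = -7 (L = -5 - 2 = -7)
W(K) = 1 + K (W(K) = K - 1*(-1) = K + 1 = 1 + K)
a(r, f) = 63 + 63*r (a(r, f) = -9*(1 + r)*(-7) = -9*(-7 - 7*r) = 63 + 63*r)
a(69, 64) - c(32, j(9)) = (63 + 63*69) - 1*(-24) = (63 + 4347) + 24 = 4410 + 24 = 4434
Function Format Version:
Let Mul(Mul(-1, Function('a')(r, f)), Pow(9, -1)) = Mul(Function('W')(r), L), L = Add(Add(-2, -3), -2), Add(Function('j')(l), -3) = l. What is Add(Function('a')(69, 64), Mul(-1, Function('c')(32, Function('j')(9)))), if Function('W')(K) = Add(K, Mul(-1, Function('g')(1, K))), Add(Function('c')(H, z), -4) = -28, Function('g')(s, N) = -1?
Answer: 4434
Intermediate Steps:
Function('j')(l) = Add(3, l)
Function('c')(H, z) = -24 (Function('c')(H, z) = Add(4, -28) = -24)
L = -7 (L = Add(-5, -2) = -7)
Function('W')(K) = Add(1, K) (Function('W')(K) = Add(K, Mul(-1, -1)) = Add(K, 1) = Add(1, K))
Function('a')(r, f) = Add(63, Mul(63, r)) (Function('a')(r, f) = Mul(-9, Mul(Add(1, r), -7)) = Mul(-9, Add(-7, Mul(-7, r))) = Add(63, Mul(63, r)))
Add(Function('a')(69, 64), Mul(-1, Function('c')(32, Function('j')(9)))) = Add(Add(63, Mul(63, 69)), Mul(-1, -24)) = Add(Add(63, 4347), 24) = Add(4410, 24) = 4434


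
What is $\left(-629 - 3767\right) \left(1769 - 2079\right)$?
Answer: $1362760$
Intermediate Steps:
$\left(-629 - 3767\right) \left(1769 - 2079\right) = - 4396 \left(1769 - 2079\right) = \left(-4396\right) \left(-310\right) = 1362760$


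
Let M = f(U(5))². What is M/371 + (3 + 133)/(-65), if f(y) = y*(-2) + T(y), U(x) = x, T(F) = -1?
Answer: -42591/24115 ≈ -1.7662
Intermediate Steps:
f(y) = -1 - 2*y (f(y) = y*(-2) - 1 = -2*y - 1 = -1 - 2*y)
M = 121 (M = (-1 - 2*5)² = (-1 - 10)² = (-11)² = 121)
M/371 + (3 + 133)/(-65) = 121/371 + (3 + 133)/(-65) = 121*(1/371) + 136*(-1/65) = 121/371 - 136/65 = -42591/24115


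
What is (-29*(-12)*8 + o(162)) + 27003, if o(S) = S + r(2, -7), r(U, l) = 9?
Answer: 29958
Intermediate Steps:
o(S) = 9 + S (o(S) = S + 9 = 9 + S)
(-29*(-12)*8 + o(162)) + 27003 = (-29*(-12)*8 + (9 + 162)) + 27003 = (348*8 + 171) + 27003 = (2784 + 171) + 27003 = 2955 + 27003 = 29958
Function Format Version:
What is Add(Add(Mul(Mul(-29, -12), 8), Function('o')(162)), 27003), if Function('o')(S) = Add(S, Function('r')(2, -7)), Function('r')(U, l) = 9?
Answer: 29958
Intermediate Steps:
Function('o')(S) = Add(9, S) (Function('o')(S) = Add(S, 9) = Add(9, S))
Add(Add(Mul(Mul(-29, -12), 8), Function('o')(162)), 27003) = Add(Add(Mul(Mul(-29, -12), 8), Add(9, 162)), 27003) = Add(Add(Mul(348, 8), 171), 27003) = Add(Add(2784, 171), 27003) = Add(2955, 27003) = 29958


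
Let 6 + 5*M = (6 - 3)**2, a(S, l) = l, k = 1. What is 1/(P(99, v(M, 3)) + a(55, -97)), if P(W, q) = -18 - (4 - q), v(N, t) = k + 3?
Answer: -1/115 ≈ -0.0086956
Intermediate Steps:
M = 3/5 (M = -6/5 + (6 - 3)**2/5 = -6/5 + (1/5)*3**2 = -6/5 + (1/5)*9 = -6/5 + 9/5 = 3/5 ≈ 0.60000)
v(N, t) = 4 (v(N, t) = 1 + 3 = 4)
P(W, q) = -22 + q (P(W, q) = -18 + (-4 + q) = -22 + q)
1/(P(99, v(M, 3)) + a(55, -97)) = 1/((-22 + 4) - 97) = 1/(-18 - 97) = 1/(-115) = -1/115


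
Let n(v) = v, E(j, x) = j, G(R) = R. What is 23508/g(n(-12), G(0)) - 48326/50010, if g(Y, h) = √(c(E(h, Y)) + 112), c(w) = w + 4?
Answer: -24163/25005 + 11754*√29/29 ≈ 2181.7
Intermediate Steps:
c(w) = 4 + w
g(Y, h) = √(116 + h) (g(Y, h) = √((4 + h) + 112) = √(116 + h))
23508/g(n(-12), G(0)) - 48326/50010 = 23508/(√(116 + 0)) - 48326/50010 = 23508/(√116) - 48326*1/50010 = 23508/((2*√29)) - 24163/25005 = 23508*(√29/58) - 24163/25005 = 11754*√29/29 - 24163/25005 = -24163/25005 + 11754*√29/29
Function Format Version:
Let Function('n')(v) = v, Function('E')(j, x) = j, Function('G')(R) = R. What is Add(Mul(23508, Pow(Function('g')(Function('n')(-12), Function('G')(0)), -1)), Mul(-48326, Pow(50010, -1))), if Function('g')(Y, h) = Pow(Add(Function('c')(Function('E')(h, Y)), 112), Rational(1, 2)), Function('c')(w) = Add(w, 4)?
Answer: Add(Rational(-24163, 25005), Mul(Rational(11754, 29), Pow(29, Rational(1, 2)))) ≈ 2181.7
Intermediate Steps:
Function('c')(w) = Add(4, w)
Function('g')(Y, h) = Pow(Add(116, h), Rational(1, 2)) (Function('g')(Y, h) = Pow(Add(Add(4, h), 112), Rational(1, 2)) = Pow(Add(116, h), Rational(1, 2)))
Add(Mul(23508, Pow(Function('g')(Function('n')(-12), Function('G')(0)), -1)), Mul(-48326, Pow(50010, -1))) = Add(Mul(23508, Pow(Pow(Add(116, 0), Rational(1, 2)), -1)), Mul(-48326, Pow(50010, -1))) = Add(Mul(23508, Pow(Pow(116, Rational(1, 2)), -1)), Mul(-48326, Rational(1, 50010))) = Add(Mul(23508, Pow(Mul(2, Pow(29, Rational(1, 2))), -1)), Rational(-24163, 25005)) = Add(Mul(23508, Mul(Rational(1, 58), Pow(29, Rational(1, 2)))), Rational(-24163, 25005)) = Add(Mul(Rational(11754, 29), Pow(29, Rational(1, 2))), Rational(-24163, 25005)) = Add(Rational(-24163, 25005), Mul(Rational(11754, 29), Pow(29, Rational(1, 2))))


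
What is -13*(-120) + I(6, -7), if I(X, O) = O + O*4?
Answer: 1525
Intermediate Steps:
I(X, O) = 5*O (I(X, O) = O + 4*O = 5*O)
-13*(-120) + I(6, -7) = -13*(-120) + 5*(-7) = 1560 - 35 = 1525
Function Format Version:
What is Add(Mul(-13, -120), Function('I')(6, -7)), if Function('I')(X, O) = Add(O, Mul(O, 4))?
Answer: 1525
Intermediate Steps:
Function('I')(X, O) = Mul(5, O) (Function('I')(X, O) = Add(O, Mul(4, O)) = Mul(5, O))
Add(Mul(-13, -120), Function('I')(6, -7)) = Add(Mul(-13, -120), Mul(5, -7)) = Add(1560, -35) = 1525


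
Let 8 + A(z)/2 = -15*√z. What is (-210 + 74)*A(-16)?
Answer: 2176 + 16320*I ≈ 2176.0 + 16320.0*I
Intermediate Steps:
A(z) = -16 - 30*√z (A(z) = -16 + 2*(-15*√z) = -16 - 30*√z)
(-210 + 74)*A(-16) = (-210 + 74)*(-16 - 120*I) = -136*(-16 - 120*I) = 2176 + 16320*I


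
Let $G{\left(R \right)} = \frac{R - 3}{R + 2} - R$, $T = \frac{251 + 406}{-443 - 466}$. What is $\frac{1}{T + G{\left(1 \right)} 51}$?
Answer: $- \frac{101}{8658} \approx -0.011666$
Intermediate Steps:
$T = - \frac{73}{101}$ ($T = \frac{657}{-909} = 657 \left(- \frac{1}{909}\right) = - \frac{73}{101} \approx -0.72277$)
$G{\left(R \right)} = - R + \frac{-3 + R}{2 + R}$ ($G{\left(R \right)} = \frac{-3 + R}{2 + R} - R = - R + \frac{-3 + R}{2 + R}$)
$\frac{1}{T + G{\left(1 \right)} 51} = \frac{1}{- \frac{73}{101} + \frac{-3 - 1 - 1^{2}}{2 + 1} \cdot 51} = \frac{1}{- \frac{73}{101} + \frac{-3 - 1 - 1}{3} \cdot 51} = \frac{1}{- \frac{73}{101} + \frac{1}{3} \left(-5\right) 51} = \frac{1}{- \frac{73}{101} - 85} = \frac{1}{- \frac{8658}{101}} = - \frac{101}{8658}$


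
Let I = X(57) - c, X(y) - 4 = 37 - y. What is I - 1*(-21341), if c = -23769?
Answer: 45094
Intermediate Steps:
X(y) = 41 - y (X(y) = 4 + (37 - y) = 41 - y)
I = 23753 (I = (41 - 1*57) - 1*(-23769) = (41 - 57) + 23769 = -16 + 23769 = 23753)
I - 1*(-21341) = 23753 - 1*(-21341) = 23753 + 21341 = 45094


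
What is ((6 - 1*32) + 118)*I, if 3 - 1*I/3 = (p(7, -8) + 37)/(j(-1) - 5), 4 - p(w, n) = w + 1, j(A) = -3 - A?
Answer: 14904/7 ≈ 2129.1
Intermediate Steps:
p(w, n) = 3 - w (p(w, n) = 4 - (w + 1) = 4 - (1 + w) = 4 + (-1 - w) = 3 - w)
I = 162/7 (I = 9 - 3*((3 - 1*7) + 37)/((-3 - 1*(-1)) - 5) = 9 - 3*((3 - 7) + 37)/((-3 + 1) - 5) = 9 - 3*(-4 + 37)/(-2 - 5) = 9 - 99/(-7) = 9 - 99*(-1)/7 = 9 - 3*(-33/7) = 9 + 99/7 = 162/7 ≈ 23.143)
((6 - 1*32) + 118)*I = ((6 - 1*32) + 118)*(162/7) = ((6 - 32) + 118)*(162/7) = (-26 + 118)*(162/7) = 92*(162/7) = 14904/7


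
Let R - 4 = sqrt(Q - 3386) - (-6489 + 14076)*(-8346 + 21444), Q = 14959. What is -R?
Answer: 99374522 - sqrt(11573) ≈ 9.9374e+7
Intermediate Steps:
R = -99374522 + sqrt(11573) (R = 4 + (sqrt(14959 - 3386) - (-6489 + 14076)*(-8346 + 21444)) = 4 + (sqrt(11573) - 7587*13098) = 4 + (sqrt(11573) - 1*99374526) = 4 + (sqrt(11573) - 99374526) = 4 + (-99374526 + sqrt(11573)) = -99374522 + sqrt(11573) ≈ -9.9374e+7)
-R = -(-99374522 + sqrt(11573)) = 99374522 - sqrt(11573)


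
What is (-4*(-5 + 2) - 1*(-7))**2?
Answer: 361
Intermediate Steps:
(-4*(-5 + 2) - 1*(-7))**2 = (-4*(-3) + 7)**2 = (12 + 7)**2 = 19**2 = 361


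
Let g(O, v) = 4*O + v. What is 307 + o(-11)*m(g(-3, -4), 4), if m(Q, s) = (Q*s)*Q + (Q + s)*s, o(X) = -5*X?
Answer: 53987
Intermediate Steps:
g(O, v) = v + 4*O
m(Q, s) = s*Q² + s*(Q + s)
307 + o(-11)*m(g(-3, -4), 4) = 307 + (-5*(-11))*(4*((-4 + 4*(-3)) + 4 + (-4 + 4*(-3))²)) = 307 + 55*(4*((-4 - 12) + 4 + (-4 - 12)²)) = 307 + 55*(4*(-16 + 4 + (-16)²)) = 307 + 55*(4*(-16 + 4 + 256)) = 307 + 55*(4*244) = 307 + 55*976 = 307 + 53680 = 53987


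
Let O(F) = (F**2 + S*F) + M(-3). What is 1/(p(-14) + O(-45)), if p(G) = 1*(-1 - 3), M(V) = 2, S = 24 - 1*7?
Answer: 1/1258 ≈ 0.00079491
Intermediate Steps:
S = 17 (S = 24 - 7 = 17)
p(G) = -4 (p(G) = 1*(-4) = -4)
O(F) = 2 + F**2 + 17*F (O(F) = (F**2 + 17*F) + 2 = 2 + F**2 + 17*F)
1/(p(-14) + O(-45)) = 1/(-4 + (2 + (-45)**2 + 17*(-45))) = 1/(-4 + (2 + 2025 - 765)) = 1/(-4 + 1262) = 1/1258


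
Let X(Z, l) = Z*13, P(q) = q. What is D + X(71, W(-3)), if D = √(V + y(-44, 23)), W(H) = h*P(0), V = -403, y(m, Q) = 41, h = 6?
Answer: 923 + I*√362 ≈ 923.0 + 19.026*I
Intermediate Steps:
W(H) = 0 (W(H) = 6*0 = 0)
X(Z, l) = 13*Z
D = I*√362 (D = √(-403 + 41) = √(-362) = I*√362 ≈ 19.026*I)
D + X(71, W(-3)) = I*√362 + 13*71 = I*√362 + 923 = 923 + I*√362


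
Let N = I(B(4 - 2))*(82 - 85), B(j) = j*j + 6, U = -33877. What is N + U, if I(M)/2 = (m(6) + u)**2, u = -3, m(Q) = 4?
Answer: -33883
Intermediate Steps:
B(j) = 6 + j**2 (B(j) = j**2 + 6 = 6 + j**2)
I(M) = 2 (I(M) = 2*(4 - 3)**2 = 2*1**2 = 2*1 = 2)
N = -6 (N = 2*(82 - 85) = 2*(-3) = -6)
N + U = -6 - 33877 = -33883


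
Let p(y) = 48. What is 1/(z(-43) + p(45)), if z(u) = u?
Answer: 1/5 ≈ 0.20000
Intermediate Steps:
1/(z(-43) + p(45)) = 1/(-43 + 48) = 1/5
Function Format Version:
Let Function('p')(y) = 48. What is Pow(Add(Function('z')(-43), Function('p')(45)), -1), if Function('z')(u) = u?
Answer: Rational(1, 5) ≈ 0.20000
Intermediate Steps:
Pow(Add(Function('z')(-43), Function('p')(45)), -1) = Pow(Add(-43, 48), -1) = Pow(5, -1) = Rational(1, 5)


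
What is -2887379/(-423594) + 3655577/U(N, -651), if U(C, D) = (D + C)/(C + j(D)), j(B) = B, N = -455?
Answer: 1548483371117/423594 ≈ 3.6556e+6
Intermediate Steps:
U(C, D) = 1 (U(C, D) = (D + C)/(C + D) = (C + D)/(C + D) = 1)
-2887379/(-423594) + 3655577/U(N, -651) = -2887379/(-423594) + 3655577/1 = -2887379*(-1/423594) + 3655577*1 = 2887379/423594 + 3655577 = 1548483371117/423594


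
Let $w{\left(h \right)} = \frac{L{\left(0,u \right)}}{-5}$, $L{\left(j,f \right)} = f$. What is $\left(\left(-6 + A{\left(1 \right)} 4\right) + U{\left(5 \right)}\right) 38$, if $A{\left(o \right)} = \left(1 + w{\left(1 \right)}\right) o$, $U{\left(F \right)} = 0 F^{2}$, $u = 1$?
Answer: $- \frac{532}{5} \approx -106.4$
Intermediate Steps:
$U{\left(F \right)} = 0$
$w{\left(h \right)} = - \frac{1}{5}$ ($w{\left(h \right)} = 1 \frac{1}{-5} = 1 \left(- \frac{1}{5}\right) = - \frac{1}{5}$)
$A{\left(o \right)} = \frac{4 o}{5}$ ($A{\left(o \right)} = \left(1 - \frac{1}{5}\right) o = \frac{4 o}{5}$)
$\left(\left(-6 + A{\left(1 \right)} 4\right) + U{\left(5 \right)}\right) 38 = \left(\left(-6 + \frac{4}{5} \cdot 1 \cdot 4\right) + 0\right) 38 = \left(\left(-6 + \frac{4}{5} \cdot 4\right) + 0\right) 38 = \left(\left(-6 + \frac{16}{5}\right) + 0\right) 38 = \left(- \frac{14}{5} + 0\right) 38 = \left(- \frac{14}{5}\right) 38 = - \frac{532}{5}$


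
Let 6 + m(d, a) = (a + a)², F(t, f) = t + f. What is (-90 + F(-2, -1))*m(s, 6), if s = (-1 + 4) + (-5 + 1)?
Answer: -12834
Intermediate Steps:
s = -1 (s = 3 - 4 = -1)
F(t, f) = f + t
m(d, a) = -6 + 4*a² (m(d, a) = -6 + (a + a)² = -6 + (2*a)² = -6 + 4*a²)
(-90 + F(-2, -1))*m(s, 6) = (-90 + (-1 - 2))*(-6 + 4*6²) = (-90 - 3)*(-6 + 4*36) = -93*(-6 + 144) = -93*138 = -12834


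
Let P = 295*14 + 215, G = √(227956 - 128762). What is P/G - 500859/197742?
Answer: -166953/65914 + 4345*√99194/99194 ≈ 11.263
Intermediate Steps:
G = √99194 ≈ 314.95
P = 4345 (P = 4130 + 215 = 4345)
P/G - 500859/197742 = 4345/(√99194) - 500859/197742 = 4345*(√99194/99194) - 500859*1/197742 = 4345*√99194/99194 - 166953/65914 = -166953/65914 + 4345*√99194/99194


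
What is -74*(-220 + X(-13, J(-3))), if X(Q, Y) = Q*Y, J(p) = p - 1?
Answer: 12432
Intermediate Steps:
J(p) = -1 + p
-74*(-220 + X(-13, J(-3))) = -74*(-220 - 13*(-1 - 3)) = -74*(-220 - 13*(-4)) = -74*(-220 + 52) = -74*(-168) = 12432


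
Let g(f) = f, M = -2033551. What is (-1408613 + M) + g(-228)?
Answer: -3442392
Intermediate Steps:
(-1408613 + M) + g(-228) = (-1408613 - 2033551) - 228 = -3442164 - 228 = -3442392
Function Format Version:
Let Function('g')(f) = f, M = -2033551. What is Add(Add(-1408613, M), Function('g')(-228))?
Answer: -3442392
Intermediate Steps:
Add(Add(-1408613, M), Function('g')(-228)) = Add(Add(-1408613, -2033551), -228) = Add(-3442164, -228) = -3442392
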